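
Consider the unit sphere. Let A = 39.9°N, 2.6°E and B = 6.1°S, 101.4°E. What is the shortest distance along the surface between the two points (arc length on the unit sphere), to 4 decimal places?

1.7567

With latitudes φ₁ = 39.900°, φ₂ = -6.100° and longitude difference Δλ = 98.800°:
cos c = sin φ₁ sin φ₂ + cos φ₁ cos φ₂ cos Δλ = (0.6414)(-0.1063) + (0.7672)(0.9943)(-0.1530) = -0.18486,
so c = arccos(-0.18486) = 1.75673 rad.
On the unit sphere the arc length equals the central angle: 1.7567.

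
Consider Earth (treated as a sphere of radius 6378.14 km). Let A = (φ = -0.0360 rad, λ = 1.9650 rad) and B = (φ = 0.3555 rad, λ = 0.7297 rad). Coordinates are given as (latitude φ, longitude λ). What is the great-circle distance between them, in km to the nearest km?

8103 km

With latitudes φ₁ = -2.063°, φ₂ = 20.369° and longitude difference Δλ = -70.777°:
cos c = sin φ₁ sin φ₂ + cos φ₁ cos φ₂ cos Δλ = (-0.0360)(0.3481) + (0.9994)(0.9375)(0.3292) = 0.29592,
so c = arccos(0.29592) = 1.27037 rad.
Distance = R·c = 6378.14 × 1.2704 ≈ 8103 km.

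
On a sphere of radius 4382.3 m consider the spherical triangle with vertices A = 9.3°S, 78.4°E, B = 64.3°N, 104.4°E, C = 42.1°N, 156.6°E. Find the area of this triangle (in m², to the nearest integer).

10113249 m²

Side lengths (central angles): a = 0.6413, b = 1.5294, c = 1.3294 rad; semiperimeter s = 1.7501.
By l'Huilier's theorem, tan(E/4) = √[tan(s/2) tan((s−a)/2) tan((s−b)/2) tan((s−c)/2)], giving spherical excess E = 0.5266 rad.
Area = E·R² = 0.5266 × (4382.3)² ≈ 10113249 m².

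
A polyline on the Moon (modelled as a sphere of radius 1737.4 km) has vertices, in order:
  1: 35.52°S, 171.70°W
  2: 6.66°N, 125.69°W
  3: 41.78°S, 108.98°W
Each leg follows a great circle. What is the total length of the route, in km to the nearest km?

Leg 1→2: central angle 1.0540 rad, distance 1831.2 km.
Leg 2→3: central angle 0.8865 rad, distance 1540.2 km.
Total: 1831.2 + 1540.2 ≈ 3371 km.

3371 km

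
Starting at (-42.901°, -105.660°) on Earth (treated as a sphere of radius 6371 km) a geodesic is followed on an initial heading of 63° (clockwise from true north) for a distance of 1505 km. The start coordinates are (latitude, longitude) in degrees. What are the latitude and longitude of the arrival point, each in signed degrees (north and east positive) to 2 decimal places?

-35.73°, -90.77°

Angular distance δ = d/R = 1505/6371 = 0.23623 rad; initial bearing θ = 1.0996 rad.
sin φ₂ = sin φ₁ cos δ + cos φ₁ sin δ cos θ = (-0.6807)(0.9722) + (0.7325)(0.2340)(0.4540) = -0.5840, so φ₂ = -35.73°.
Δλ = atan2(sin θ sin δ cos φ₁, cos δ − sin φ₁ sin φ₂) = atan2(0.1528, 0.5747) = 14.885°.
λ₂ = -105.660° + 14.885° = -90.77°.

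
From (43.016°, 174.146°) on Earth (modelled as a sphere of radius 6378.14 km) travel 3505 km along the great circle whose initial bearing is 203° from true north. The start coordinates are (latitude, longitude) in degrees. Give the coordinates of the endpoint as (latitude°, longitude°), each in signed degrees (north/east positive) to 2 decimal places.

Angular distance δ = d/R = 3505/6378.14 = 0.54953 rad; initial bearing θ = 3.5430 rad.
sin φ₂ = sin φ₁ cos δ + cos φ₁ sin δ cos θ = (0.6822)(0.8528) + (0.7312)(0.5223)(-0.9205) = 0.2302, so φ₂ = 13.31°.
Δλ = atan2(sin θ sin δ cos φ₁, cos δ − sin φ₁ sin φ₂) = atan2(-0.1492, 0.6957) = -12.105°.
λ₂ = 174.146° − 12.105° = 162.04°.

13.31°, 162.04°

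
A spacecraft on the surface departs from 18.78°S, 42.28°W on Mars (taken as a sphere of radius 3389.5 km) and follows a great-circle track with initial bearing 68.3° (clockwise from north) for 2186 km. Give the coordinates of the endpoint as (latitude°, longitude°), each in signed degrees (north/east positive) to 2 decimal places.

-2.68°, -8.28°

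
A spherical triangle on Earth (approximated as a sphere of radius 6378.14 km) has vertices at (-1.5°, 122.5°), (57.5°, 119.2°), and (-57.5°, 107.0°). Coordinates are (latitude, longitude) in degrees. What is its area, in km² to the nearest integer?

Side lengths (central angles): a = 2.0143, b = 1.0008, c = 1.0308 rad; semiperimeter s = 2.0229.
By l'Huilier's theorem, tan(E/4) = √[tan(s/2) tan((s−a)/2) tan((s−b)/2) tan((s−c)/2)], giving spherical excess E = 0.1826 rad.
Area = E·R² = 0.1826 × (6378.14)² ≈ 7427612 km².

7427612 km²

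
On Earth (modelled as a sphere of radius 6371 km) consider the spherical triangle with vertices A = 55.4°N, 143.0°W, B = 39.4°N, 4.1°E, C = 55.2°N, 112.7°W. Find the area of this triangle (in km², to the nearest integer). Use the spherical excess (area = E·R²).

7723146 km²

Side lengths (central angles): a = 1.2426, b = 0.2987, c = 1.4161 rad; semiperimeter s = 1.4787.
By l'Huilier's theorem, tan(E/4) = √[tan(s/2) tan((s−a)/2) tan((s−b)/2) tan((s−c)/2)], giving spherical excess E = 0.1903 rad.
Area = E·R² = 0.1903 × (6371)² ≈ 7723146 km².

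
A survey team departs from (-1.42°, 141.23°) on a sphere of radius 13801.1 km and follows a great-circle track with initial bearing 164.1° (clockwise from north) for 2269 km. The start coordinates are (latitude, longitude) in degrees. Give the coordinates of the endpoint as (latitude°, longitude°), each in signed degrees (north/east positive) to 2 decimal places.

-10.47°, 143.84°

Angular distance δ = d/R = 2269/13801.1 = 0.16441 rad; initial bearing θ = 2.8641 rad.
sin φ₂ = sin φ₁ cos δ + cos φ₁ sin δ cos θ = (-0.0248)(0.9865) + (0.9997)(0.1637)(-0.9617) = -0.1818, so φ₂ = -10.47°.
Δλ = atan2(sin θ sin δ cos φ₁, cos δ − sin φ₁ sin φ₂) = atan2(0.0448, 0.9820) = 2.613°.
λ₂ = 141.230° + 2.613° = 143.84°.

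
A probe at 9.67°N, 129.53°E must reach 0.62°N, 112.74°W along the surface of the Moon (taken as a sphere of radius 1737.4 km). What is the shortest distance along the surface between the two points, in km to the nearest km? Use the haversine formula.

3553 km

With latitudes φ₁ = 9.670°, φ₂ = 0.620° and longitude difference Δλ = 117.730°:
Haversine: a = sin²(Δφ/2) + cos φ₁ cos φ₂ sin²(Δλ/2) = 0.0062 + (0.9858)(0.9999)(0.7327) = 0.72842.
Central angle c = 2·arcsin(√a) = 2.04525 rad.
Distance = R·c = 1737.4 × 2.0452 ≈ 3553 km.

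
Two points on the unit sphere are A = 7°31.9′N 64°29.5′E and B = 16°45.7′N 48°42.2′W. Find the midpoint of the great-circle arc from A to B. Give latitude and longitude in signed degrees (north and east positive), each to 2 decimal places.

Central angle δ = 1.9135 rad. Interpolating on the sphere with fraction f = 0.5:
P = [sin((1−f)δ)·A + sin(fδ)·B] / sin δ = 0.8678·A + 0.8678·B in Cartesian coordinates,
giving P = (0.9189, 0.1522, 0.3640), i.e. latitude 21.35°, longitude 9.40°.

21.35°, 9.40°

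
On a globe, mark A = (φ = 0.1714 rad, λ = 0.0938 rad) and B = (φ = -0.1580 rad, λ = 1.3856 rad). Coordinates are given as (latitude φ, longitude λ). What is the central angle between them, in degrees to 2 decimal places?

76.05°

In radians: φ₁ = 0.1714, φ₂ = -0.1580, Δλ = 74.015° = 1.2918 rad.
cos c = sin φ₁ sin φ₂ + cos φ₁ cos φ₂ cos Δλ = (0.1706)(-0.1573) + (0.9853)(0.9875)(0.2754) = 0.24114,
so c = arccos(0.24114) = 1.32726 rad.
So the angular separation is 76.05°.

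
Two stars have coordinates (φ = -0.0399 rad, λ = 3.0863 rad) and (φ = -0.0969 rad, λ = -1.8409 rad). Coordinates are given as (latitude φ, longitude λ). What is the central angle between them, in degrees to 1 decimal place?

Let φ₁ = -0.0399 rad, φ₂ = -0.0969 rad, and Δλ = 1.3560 rad.
Haversine: a = sin²(Δφ/2) + cos φ₁ cos φ₂ sin²(Δλ/2) = 0.0008 + (0.9992)(0.9953)(0.3934) = 0.39207.
Central angle c = 2·arcsin(√a) = 1.35323 rad.
So the angular separation is 77.5°.

77.5°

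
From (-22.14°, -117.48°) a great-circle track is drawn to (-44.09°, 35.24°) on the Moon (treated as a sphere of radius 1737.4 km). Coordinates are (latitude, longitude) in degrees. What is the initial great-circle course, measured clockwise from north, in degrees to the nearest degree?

Δλ = 152.720° = 2.6655 rad.
y = sin Δλ · cos φ₂ = (0.4583)(0.7182) = 0.3292
x = cos φ₁ sin φ₂ − sin φ₁ cos φ₂ cos Δλ = (0.9263)(-0.6958) − (-0.3769)(0.7182)(-0.8888) = -0.8851
θ = atan2(y, x) = 159.60°, so the bearing is 160°.

160°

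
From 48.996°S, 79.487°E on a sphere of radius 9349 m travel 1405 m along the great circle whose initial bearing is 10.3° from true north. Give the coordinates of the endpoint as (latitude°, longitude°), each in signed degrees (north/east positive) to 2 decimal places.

Angular distance δ = d/R = 1405/9349 = 0.15028 rad; initial bearing θ = 0.1798 rad.
sin φ₂ = sin φ₁ cos δ + cos φ₁ sin δ cos θ = (-0.7547)(0.9887) + (0.6561)(0.1497)(0.9839) = -0.6495, so φ₂ = -40.50°.
Δλ = atan2(sin θ sin δ cos φ₁, cos δ − sin φ₁ sin φ₂) = atan2(0.0176, 0.4986) = 2.018°.
λ₂ = 79.487° + 2.018° = 81.50°.

-40.50°, 81.50°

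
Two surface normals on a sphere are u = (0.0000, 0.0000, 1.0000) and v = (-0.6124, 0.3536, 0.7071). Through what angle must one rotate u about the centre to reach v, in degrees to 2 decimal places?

45.00°

u·v = 0.7071; |u| = 1.0000, |v| = 1.0000.
cos θ = (u·v)/(|u||v|) = 0.7071, so θ = 45.00°.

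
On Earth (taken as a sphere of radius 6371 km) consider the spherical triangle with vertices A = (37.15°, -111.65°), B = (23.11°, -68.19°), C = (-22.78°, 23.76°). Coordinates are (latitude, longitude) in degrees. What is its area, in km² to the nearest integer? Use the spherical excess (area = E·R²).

11073227 km²

Side lengths (central angles): a = 1.7526, b = 2.4298, c = 0.6933 rad; semiperimeter s = 2.4378.
By l'Huilier's theorem, tan(E/4) = √[tan(s/2) tan((s−a)/2) tan((s−b)/2) tan((s−c)/2)], giving spherical excess E = 0.2728 rad.
Area = E·R² = 0.2728 × (6371)² ≈ 11073227 km².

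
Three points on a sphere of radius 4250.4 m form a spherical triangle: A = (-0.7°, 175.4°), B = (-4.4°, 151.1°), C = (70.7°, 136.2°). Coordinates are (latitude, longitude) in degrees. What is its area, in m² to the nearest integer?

5998857 m²

Side lengths (central angles): a = 1.3222, b = 1.3237, c = 0.4285 rad; semiperimeter s = 1.5372.
By l'Huilier's theorem, tan(E/4) = √[tan(s/2) tan((s−a)/2) tan((s−b)/2) tan((s−c)/2)], giving spherical excess E = 0.3321 rad.
Area = E·R² = 0.3321 × (4250.4)² ≈ 5998857 m².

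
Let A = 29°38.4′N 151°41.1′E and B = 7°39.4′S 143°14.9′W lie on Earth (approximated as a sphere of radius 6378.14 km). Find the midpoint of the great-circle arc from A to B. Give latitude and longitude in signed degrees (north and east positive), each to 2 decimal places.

The central angle between A and B is δ = 1.2690 rad.
With f = 0.5, the slerp weights are sin((1−f)δ)/sin δ = 0.6208 and sin(fδ)/sin δ = 0.6208.
Weighted sum of the unit vectors: (0.6208)·(-0.7652,0.4123,0.4945) + (0.6208)·(-0.7941,-0.5930,-0.1332) = (-0.9680, -0.1122, 0.2243).
Converting back: φ = atan2(z, √(x²+y²)) = 12.96°, λ = atan2(y, x) = -173.39°.

12.96°, -173.39°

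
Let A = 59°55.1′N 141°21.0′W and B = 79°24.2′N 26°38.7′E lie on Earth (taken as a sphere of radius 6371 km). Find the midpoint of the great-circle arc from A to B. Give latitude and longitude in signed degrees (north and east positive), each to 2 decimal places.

Central angle δ = 0.7069 rad. Interpolating on the sphere with fraction f = 0.5:
P = [sin((1−f)δ)·A + sin(fδ)·B] / sin δ = 0.5329·A + 0.5329·B in Cartesian coordinates,
giving P = (-0.1210, -0.1229, 0.9850), i.e. latitude 80.07°, longitude -134.56°.

80.07°, -134.56°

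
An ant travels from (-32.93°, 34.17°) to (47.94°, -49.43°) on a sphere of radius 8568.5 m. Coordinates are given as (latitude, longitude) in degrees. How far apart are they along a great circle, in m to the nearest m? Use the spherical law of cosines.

With latitudes φ₁ = -32.930°, φ₂ = 47.940° and longitude difference Δλ = -83.600°:
cos c = sin φ₁ sin φ₂ + cos φ₁ cos φ₂ cos Δλ = (-0.5436)(0.7424) + (0.8393)(0.6699)(0.1115) = -0.34093,
so c = arccos(-0.34093) = 1.91870 rad.
Distance = R·c = 8568.5 × 1.9187 ≈ 16440 m.

16440 m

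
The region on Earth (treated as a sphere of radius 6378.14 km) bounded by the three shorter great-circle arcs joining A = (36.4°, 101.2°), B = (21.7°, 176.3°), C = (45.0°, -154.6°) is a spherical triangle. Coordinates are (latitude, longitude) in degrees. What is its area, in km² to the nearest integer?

Side lengths (central angles): a = 0.5817, b = 1.2870, c = 1.1465 rad; semiperimeter s = 1.5076.
By l'Huilier's theorem, tan(E/4) = √[tan(s/2) tan((s−a)/2) tan((s−b)/2) tan((s−c)/2)], giving spherical excess E = 0.3881 rad.
Area = E·R² = 0.3881 × (6378.14)² ≈ 15787349 km².

15787349 km²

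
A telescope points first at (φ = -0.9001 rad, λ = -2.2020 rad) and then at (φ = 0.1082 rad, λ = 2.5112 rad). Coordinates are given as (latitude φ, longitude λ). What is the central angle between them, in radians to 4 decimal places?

With latitudes φ₁ = -51.572°, φ₂ = 6.199° and longitude difference Δλ = -89.954°:
Haversine: a = sin²(Δφ/2) + cos φ₁ cos φ₂ sin²(Δλ/2) = 0.2334 + (0.6215)(0.9942)(0.4996) = 0.54205.
Central angle c = 2·arcsin(√a) = 1.65499 rad.
So the angular separation is 1.6550 rad.

1.6550 rad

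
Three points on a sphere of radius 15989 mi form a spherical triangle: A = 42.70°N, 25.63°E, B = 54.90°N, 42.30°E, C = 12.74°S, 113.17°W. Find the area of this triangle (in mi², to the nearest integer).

171059054 mi²

Side lengths (central angles): a = 2.3332, b = 2.3308, c = 0.2850 rad; semiperimeter s = 2.4745.
By l'Huilier's theorem, tan(E/4) = √[tan(s/2) tan((s−a)/2) tan((s−b)/2) tan((s−c)/2)], giving spherical excess E = 0.6691 rad.
Area = E·R² = 0.6691 × (15989)² ≈ 171059054 mi².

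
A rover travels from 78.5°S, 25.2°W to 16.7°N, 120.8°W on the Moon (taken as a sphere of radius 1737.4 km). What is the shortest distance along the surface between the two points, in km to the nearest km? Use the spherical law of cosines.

In radians: φ₁ = -1.3701, φ₂ = 0.2915, Δλ = -95.600° = -1.6685 rad.
cos c = sin φ₁ sin φ₂ + cos φ₁ cos φ₂ cos Δλ = (-0.9799)(0.2874) + (0.1994)(0.9578)(-0.0976) = -0.30023,
so c = arccos(-0.30023) = 1.87573 rad.
Distance = R·c = 1737.4 × 1.8757 ≈ 3259 km.

3259 km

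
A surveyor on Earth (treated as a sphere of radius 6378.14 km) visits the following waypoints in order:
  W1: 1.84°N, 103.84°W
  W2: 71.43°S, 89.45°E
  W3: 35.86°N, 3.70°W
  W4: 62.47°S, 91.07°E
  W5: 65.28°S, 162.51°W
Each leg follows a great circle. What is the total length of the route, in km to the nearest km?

44455 km

Leg W1→W2: central angle 1.9179 rad, distance 12232.9 km.
Leg W2→W3: central angle 2.1767 rad, distance 13883.2 km.
Leg W3→W4: central angle 2.1539 rad, distance 13737.9 km.
Leg W4→W5: central angle 0.7214 rad, distance 4601.3 km.
Total: 12232.9 + 13883.2 + 13737.9 + 4601.3 ≈ 44455 km.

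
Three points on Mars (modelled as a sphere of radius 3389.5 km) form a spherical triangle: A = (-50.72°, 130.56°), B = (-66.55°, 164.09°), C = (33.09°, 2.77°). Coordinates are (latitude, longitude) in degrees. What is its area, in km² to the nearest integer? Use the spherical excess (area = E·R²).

12998783 km²

Side lengths (central angles): a = 2.5265, b = 2.4153, c = 0.4023 rad; semiperimeter s = 2.6720.
By l'Huilier's theorem, tan(E/4) = √[tan(s/2) tan((s−a)/2) tan((s−b)/2) tan((s−c)/2)], giving spherical excess E = 1.1314 rad.
Area = E·R² = 1.1314 × (3389.5)² ≈ 12998783 km².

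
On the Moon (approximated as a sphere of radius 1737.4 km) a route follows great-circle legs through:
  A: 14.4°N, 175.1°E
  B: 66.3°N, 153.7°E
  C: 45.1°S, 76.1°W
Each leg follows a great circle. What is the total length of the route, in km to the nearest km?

Leg A→B: central angle 0.9395 rad, distance 1632.3 km.
Leg B→C: central angle 2.5530 rad, distance 4435.6 km.
Total: 1632.3 + 4435.6 ≈ 6068 km.

6068 km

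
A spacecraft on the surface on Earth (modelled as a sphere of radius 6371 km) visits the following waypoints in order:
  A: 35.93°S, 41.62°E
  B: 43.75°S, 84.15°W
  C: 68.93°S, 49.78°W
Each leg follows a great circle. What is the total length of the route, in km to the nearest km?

Leg A→B: central angle 1.5069 rad, distance 9600.3 km.
Leg B→C: central angle 0.5362 rad, distance 3416.4 km.
Total: 9600.3 + 3416.4 ≈ 13017 km.

13017 km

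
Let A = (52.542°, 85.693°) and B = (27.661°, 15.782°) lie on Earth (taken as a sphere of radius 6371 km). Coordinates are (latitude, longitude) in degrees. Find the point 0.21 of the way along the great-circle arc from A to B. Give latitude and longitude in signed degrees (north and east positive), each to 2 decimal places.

51.54°, 66.45°

The central angle between A and B is δ = 0.9842 rad.
With f = 0.21, the slerp weights are sin((1−f)δ)/sin δ = 0.8423 and sin(fδ)/sin δ = 0.2464.
Weighted sum of the unit vectors: (0.8423)·(0.0457,0.6065,0.7938) + (0.2464)·(0.8523,0.2409,0.4642) = (0.2485, 0.5702, 0.7830).
Converting back: φ = atan2(z, √(x²+y²)) = 51.54°, λ = atan2(y, x) = 66.45°.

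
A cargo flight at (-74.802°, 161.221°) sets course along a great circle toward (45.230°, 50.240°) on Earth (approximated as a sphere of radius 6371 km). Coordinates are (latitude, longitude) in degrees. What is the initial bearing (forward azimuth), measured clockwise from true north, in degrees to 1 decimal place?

265.0°

Δλ = -110.981° = -1.9370 rad.
y = sin Δλ · cos φ₂ = (-0.9337)(0.7043) = -0.6576
x = cos φ₁ sin φ₂ − sin φ₁ cos φ₂ cos Δλ = (0.2622)(0.7099) − (-0.9650)(0.7043)(-0.3581) = -0.0572
θ = atan2(y, x) = -94.97°; adding 360° gives 265.0°.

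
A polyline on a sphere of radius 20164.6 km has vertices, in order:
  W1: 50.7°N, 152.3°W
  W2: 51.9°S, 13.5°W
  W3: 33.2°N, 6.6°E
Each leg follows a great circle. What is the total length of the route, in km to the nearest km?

Leg W1→W2: central angle 2.6975 rad, distance 54394.9 km.
Leg W2→W3: central angle 1.5168 rad, distance 30585.7 km.
Total: 54394.9 + 30585.7 ≈ 84981 km.

84981 km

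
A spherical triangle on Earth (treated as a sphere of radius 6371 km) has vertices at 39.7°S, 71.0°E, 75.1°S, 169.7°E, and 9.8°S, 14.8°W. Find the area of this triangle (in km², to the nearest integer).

35460936 km²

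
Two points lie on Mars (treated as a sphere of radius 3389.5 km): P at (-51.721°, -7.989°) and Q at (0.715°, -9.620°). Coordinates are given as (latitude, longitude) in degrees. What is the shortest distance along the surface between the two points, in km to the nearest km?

3103 km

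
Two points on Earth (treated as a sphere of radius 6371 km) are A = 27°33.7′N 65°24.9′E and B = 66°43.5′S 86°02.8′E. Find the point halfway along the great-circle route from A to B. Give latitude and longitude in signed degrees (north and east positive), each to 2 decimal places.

-19.83°, 71.74°

Central angle δ = 1.6682 rad. Interpolating on the sphere with fraction f = 0.5:
P = [sin((1−f)δ)·A + sin(fδ)·B] / sin δ = 0.7442·A + 0.7442·B in Cartesian coordinates,
giving P = (0.2948, 0.8933, -0.3393), i.e. latitude -19.83°, longitude 71.74°.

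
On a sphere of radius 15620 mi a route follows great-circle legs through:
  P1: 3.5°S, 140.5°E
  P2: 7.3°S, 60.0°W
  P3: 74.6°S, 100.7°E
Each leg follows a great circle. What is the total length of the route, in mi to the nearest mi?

Leg P1→P2: central angle 2.7378 rad, distance 42764.9 mi.
Leg P2→P3: central angle 1.6972 rad, distance 26510.8 mi.
Total: 42764.9 + 26510.8 ≈ 69276 mi.

69276 mi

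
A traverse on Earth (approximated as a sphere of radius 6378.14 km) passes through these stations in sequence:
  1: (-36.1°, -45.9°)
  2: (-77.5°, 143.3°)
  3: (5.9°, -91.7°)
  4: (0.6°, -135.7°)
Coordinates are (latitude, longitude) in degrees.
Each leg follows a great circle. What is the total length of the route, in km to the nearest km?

23758 km

Leg 1→2: central angle 1.1564 rad, distance 7376.0 km.
Leg 2→3: central angle 1.7966 rad, distance 11458.7 km.
Leg 3→4: central angle 0.7719 rad, distance 4923.5 km.
Total: 7376.0 + 11458.7 + 4923.5 ≈ 23758 km.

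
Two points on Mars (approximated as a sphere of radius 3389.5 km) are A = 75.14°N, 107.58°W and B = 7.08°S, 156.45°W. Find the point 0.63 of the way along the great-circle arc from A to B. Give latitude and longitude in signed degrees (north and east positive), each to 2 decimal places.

24.56°, -149.93°

Central angle δ = 1.5225 rad. Interpolating on the sphere with fraction f = 0.63:
P = [sin((1−f)δ)·A + sin(fδ)·B] / sin δ = 0.5346·A + 0.8197·B in Cartesian coordinates,
giving P = (-0.7871, -0.4557, 0.4157), i.e. latitude 24.56°, longitude -149.93°.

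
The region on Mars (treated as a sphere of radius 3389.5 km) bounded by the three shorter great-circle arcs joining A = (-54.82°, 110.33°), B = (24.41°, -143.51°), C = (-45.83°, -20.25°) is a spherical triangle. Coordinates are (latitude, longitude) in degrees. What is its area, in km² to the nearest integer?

Side lengths (central angles): a = 2.2710, b = 1.2397, c = 2.0758 rad; semiperimeter s = 2.7933.
By l'Huilier's theorem, tan(E/4) = √[tan(s/2) tan((s−a)/2) tan((s−b)/2) tan((s−c)/2)], giving spherical excess E = 2.5692 rad.
Area = E·R² = 2.5692 × (3389.5)² ≈ 29516656 km².

29516656 km²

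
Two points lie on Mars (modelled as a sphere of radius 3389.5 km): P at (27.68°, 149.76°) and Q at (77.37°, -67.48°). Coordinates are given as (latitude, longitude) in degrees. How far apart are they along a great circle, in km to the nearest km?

4295 km

With latitudes φ₁ = 27.680°, φ₂ = 77.370° and longitude difference Δλ = 142.760°:
cos c = sin φ₁ sin φ₂ + cos φ₁ cos φ₂ cos Δλ = (0.4645)(0.9758) + (0.8856)(0.2187)(-0.7961) = 0.29914,
so c = arccos(0.29914) = 1.26700 rad.
Distance = R·c = 3389.5 × 1.2670 ≈ 4295 km.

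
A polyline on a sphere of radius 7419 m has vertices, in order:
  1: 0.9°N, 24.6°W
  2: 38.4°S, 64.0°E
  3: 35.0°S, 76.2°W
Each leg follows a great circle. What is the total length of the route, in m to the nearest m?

24257 m

Leg 1→2: central angle 1.5614 rad, distance 11584.1 m.
Leg 2→3: central angle 1.7082 rad, distance 12672.9 m.
Total: 11584.1 + 12672.9 ≈ 24257 m.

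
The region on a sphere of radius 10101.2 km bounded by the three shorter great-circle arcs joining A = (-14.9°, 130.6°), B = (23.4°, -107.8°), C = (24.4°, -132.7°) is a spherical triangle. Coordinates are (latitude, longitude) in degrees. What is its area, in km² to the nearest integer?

9855966 km²

Side lengths (central angles): a = 0.3972, b = 1.7812, c = 2.1735 rad; semiperimeter s = 2.1759.
By l'Huilier's theorem, tan(E/4) = √[tan(s/2) tan((s−a)/2) tan((s−b)/2) tan((s−c)/2)], giving spherical excess E = 0.0966 rad.
Area = E·R² = 0.0966 × (10101.2)² ≈ 9855966 km².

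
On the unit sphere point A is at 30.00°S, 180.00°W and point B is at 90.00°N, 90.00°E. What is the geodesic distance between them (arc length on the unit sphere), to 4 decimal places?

2.0944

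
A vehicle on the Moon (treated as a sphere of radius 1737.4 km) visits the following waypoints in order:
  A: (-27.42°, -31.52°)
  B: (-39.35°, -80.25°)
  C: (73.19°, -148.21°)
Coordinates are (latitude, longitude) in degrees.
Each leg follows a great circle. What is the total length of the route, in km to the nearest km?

4955 km

Leg A→B: central angle 0.7306 rad, distance 1269.4 km.
Leg B→C: central angle 2.1212 rad, distance 3685.4 km.
Total: 1269.4 + 3685.4 ≈ 4955 km.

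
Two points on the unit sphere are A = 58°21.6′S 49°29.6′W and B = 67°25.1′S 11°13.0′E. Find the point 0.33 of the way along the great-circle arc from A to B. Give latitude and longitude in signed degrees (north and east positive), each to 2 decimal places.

Central angle δ = 0.4851 rad. Interpolating on the sphere with fraction f = 0.33:
P = [sin((1−f)δ)·A + sin(fδ)·B] / sin δ = 0.6848·A + 0.3418·B in Cartesian coordinates,
giving P = (0.3621, -0.2476, -0.8987), i.e. latitude -63.98°, longitude -34.36°.

-63.98°, -34.36°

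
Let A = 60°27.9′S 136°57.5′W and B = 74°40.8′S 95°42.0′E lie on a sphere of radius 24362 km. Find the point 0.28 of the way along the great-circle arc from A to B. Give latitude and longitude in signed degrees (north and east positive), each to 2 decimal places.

-70.88°, -148.15°

Central angle δ = 0.7073 rad. Interpolating on the sphere with fraction f = 0.28:
P = [sin((1−f)δ)·A + sin(fδ)·B] / sin δ = 0.7503·A + 0.3028·B in Cartesian coordinates,
giving P = (-0.2783, -0.1728, -0.9448), i.e. latitude -70.88°, longitude -148.15°.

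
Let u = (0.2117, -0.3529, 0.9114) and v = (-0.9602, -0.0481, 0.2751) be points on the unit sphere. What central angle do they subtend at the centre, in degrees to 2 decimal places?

86.31°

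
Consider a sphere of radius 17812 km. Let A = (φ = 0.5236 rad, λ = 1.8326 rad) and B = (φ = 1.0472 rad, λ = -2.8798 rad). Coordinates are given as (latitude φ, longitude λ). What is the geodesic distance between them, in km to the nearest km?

20002 km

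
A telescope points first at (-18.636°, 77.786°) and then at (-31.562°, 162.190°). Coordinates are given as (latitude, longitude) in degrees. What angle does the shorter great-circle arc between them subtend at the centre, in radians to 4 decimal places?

Let φ₁ = -0.3253 rad, φ₂ = -0.5509 rad, and Δλ = 1.4731 rad.
Haversine: a = sin²(Δφ/2) + cos φ₁ cos φ₂ sin²(Δλ/2) = 0.0127 + (0.9476)(0.8521)(0.4512) = 0.37700.
Central angle c = 2·arcsin(√a) = 1.32225 rad.
So the angular separation is 1.3223 rad.

1.3223 rad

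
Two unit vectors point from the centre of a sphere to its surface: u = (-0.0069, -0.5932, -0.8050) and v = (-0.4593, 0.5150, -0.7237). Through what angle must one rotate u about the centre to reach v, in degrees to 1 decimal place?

73.7°

u·v = 0.2802; |u| = 1.0000, |v| = 1.0000.
cos θ = (u·v)/(|u||v|) = 0.2803, so θ = 73.7°.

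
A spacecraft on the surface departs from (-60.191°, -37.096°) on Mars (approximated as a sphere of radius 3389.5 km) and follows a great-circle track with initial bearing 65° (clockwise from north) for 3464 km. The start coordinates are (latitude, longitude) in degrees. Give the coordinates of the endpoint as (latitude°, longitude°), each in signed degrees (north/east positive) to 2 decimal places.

-15.87°, 16.40°

Angular distance δ = d/R = 3464/3389.5 = 1.02198 rad; initial bearing θ = 1.1345 rad.
sin φ₂ = sin φ₁ cos δ + cos φ₁ sin δ cos θ = (-0.8677)(0.5217) + (0.4971)(0.8531)(0.4226) = -0.2734, so φ₂ = -15.87°.
Δλ = atan2(sin θ sin δ cos φ₁, cos δ − sin φ₁ sin φ₂) = atan2(0.3844, 0.2844) = 53.498°.
λ₂ = -37.096° + 53.498° = 16.40°.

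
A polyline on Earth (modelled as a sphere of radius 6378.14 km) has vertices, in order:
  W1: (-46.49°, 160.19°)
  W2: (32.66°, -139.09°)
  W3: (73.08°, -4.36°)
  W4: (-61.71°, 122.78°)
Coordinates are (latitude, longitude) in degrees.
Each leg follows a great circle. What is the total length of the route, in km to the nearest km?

36052 km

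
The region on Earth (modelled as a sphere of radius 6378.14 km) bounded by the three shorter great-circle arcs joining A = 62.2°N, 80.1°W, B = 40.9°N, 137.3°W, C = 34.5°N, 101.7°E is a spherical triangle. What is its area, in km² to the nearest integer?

25669554 km²

Side lengths (central angles): a = 1.5208, b = 1.4537, c = 0.6917 rad; semiperimeter s = 1.8331.
By l'Huilier's theorem, tan(E/4) = √[tan(s/2) tan((s−a)/2) tan((s−b)/2) tan((s−c)/2)], giving spherical excess E = 0.6310 rad.
Area = E·R² = 0.6310 × (6378.14)² ≈ 25669554 km².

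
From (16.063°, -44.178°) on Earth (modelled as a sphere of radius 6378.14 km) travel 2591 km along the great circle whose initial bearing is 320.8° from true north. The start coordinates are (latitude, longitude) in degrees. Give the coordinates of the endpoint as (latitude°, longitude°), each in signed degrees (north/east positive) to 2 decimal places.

33.26°, -61.56°

Angular distance δ = d/R = 2591/6378.14 = 0.40623 rad; initial bearing θ = 5.5990 rad.
sin φ₂ = sin φ₁ cos δ + cos φ₁ sin δ cos θ = (0.2767)(0.9186) + (0.9610)(0.3952)(0.7749) = 0.5484, so φ₂ = 33.26°.
Δλ = atan2(sin θ sin δ cos φ₁, cos δ − sin φ₁ sin φ₂) = atan2(-0.2400, 0.7669) = -17.378°.
λ₂ = -44.178° − 17.378° = -61.56°.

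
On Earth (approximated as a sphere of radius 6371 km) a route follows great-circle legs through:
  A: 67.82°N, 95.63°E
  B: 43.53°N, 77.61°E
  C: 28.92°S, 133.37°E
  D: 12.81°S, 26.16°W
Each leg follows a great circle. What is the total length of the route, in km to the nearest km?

27637 km

Leg A→B: central angle 0.4555 rad, distance 2901.9 km.
Leg B→C: central angle 1.5468 rad, distance 9854.6 km.
Leg C→D: central angle 2.3356 rad, distance 14880.1 km.
Total: 2901.9 + 9854.6 + 14880.1 ≈ 27637 km.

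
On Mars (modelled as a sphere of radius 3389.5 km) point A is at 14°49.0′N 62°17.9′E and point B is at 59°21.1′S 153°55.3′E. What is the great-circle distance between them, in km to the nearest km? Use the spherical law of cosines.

6125 km

With latitudes φ₁ = 14.817°, φ₂ = -59.352° and longitude difference Δλ = 91.623°:
cos c = sin φ₁ sin φ₂ + cos φ₁ cos φ₂ cos Δλ = (0.2557)(-0.8603) + (0.9667)(0.5098)(-0.0283) = -0.23397,
so c = arccos(-0.23397) = 1.80695 rad.
Distance = R·c = 3389.5 × 1.8070 ≈ 6125 km.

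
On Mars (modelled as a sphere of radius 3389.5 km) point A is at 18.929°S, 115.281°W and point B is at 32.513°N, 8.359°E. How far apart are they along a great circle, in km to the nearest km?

In radians: φ₁ = -0.3304, φ₂ = 0.5675, Δλ = 123.640° = 2.1579 rad.
cos c = sin φ₁ sin φ₂ + cos φ₁ cos φ₂ cos Δλ = (-0.3244)(0.5375) + (0.9459)(0.8433)(-0.5540) = -0.61625,
so c = arccos(-0.61625) = 2.23476 rad.
Distance = R·c = 3389.5 × 2.2348 ≈ 7575 km.

7575 km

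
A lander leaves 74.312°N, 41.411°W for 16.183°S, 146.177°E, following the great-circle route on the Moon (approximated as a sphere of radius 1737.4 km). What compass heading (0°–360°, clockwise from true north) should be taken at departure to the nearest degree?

With φ₁ = 1.2970, φ₂ = -0.2824, Δλ = -3.0092 rad, the forward-azimuth formula gives
θ = atan2( sin Δλ cos φ₂ , cos φ₁ sin φ₂ − sin φ₁ cos φ₂ cos Δλ ) = atan2(-0.1268, 0.8411) = -8.57°.
Adding 360° brings this into [0°, 360°): 351°.

351°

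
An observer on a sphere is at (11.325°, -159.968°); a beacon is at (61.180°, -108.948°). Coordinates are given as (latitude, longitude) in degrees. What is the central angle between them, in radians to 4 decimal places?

1.0822 rad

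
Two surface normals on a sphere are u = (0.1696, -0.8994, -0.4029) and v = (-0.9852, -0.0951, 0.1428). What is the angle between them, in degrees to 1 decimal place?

98.0°

u·v = -0.1391; |u| = 1.0000, |v| = 1.0000.
cos θ = (u·v)/(|u||v|) = -0.1391, so θ = 98.0°.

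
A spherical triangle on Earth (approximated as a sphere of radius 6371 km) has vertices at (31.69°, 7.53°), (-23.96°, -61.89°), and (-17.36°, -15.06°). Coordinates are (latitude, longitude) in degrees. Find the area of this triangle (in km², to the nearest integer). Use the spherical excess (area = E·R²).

14387918 km²

Side lengths (central angles): a = 0.7700, b = 0.9359, c = 1.5108 rad; semiperimeter s = 1.6083.
By l'Huilier's theorem, tan(E/4) = √[tan(s/2) tan((s−a)/2) tan((s−b)/2) tan((s−c)/2)], giving spherical excess E = 0.3545 rad.
Area = E·R² = 0.3545 × (6371)² ≈ 14387918 km².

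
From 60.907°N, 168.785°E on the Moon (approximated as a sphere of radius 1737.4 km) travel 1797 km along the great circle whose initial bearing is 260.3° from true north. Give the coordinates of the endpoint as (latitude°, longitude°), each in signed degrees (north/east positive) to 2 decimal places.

Angular distance δ = d/R = 1797/1737.4 = 1.03430 rad; initial bearing θ = 4.5431 rad.
sin φ₂ = sin φ₁ cos δ + cos φ₁ sin δ cos θ = (0.8738)(0.5111) + (0.4862)(0.8595)(-0.1685) = 0.3762, so φ₂ = 22.10°.
Δλ = atan2(sin θ sin δ cos φ₁, cos δ − sin φ₁ sin φ₂) = atan2(-0.4119, 0.1824) = -66.121°.
λ₂ = 168.785° − 66.121° = 102.66°.

22.10°, 102.66°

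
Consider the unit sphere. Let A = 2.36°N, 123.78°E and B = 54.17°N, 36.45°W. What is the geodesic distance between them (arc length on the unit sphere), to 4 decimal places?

With latitudes φ₁ = 2.360°, φ₂ = 54.170° and longitude difference Δλ = -160.230°:
Haversine: a = sin²(Δφ/2) + cos φ₁ cos φ₂ sin²(Δλ/2) = 0.1909 + (0.9992)(0.5854)(0.9705) = 0.75851.
Central angle c = 2·arcsin(√a) = 2.11417 rad.
On the unit sphere the arc length equals the central angle: 2.1142.

2.1142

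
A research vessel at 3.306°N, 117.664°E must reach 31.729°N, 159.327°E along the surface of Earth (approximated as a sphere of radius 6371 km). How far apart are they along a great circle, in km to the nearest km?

5375 km

With latitudes φ₁ = 3.306°, φ₂ = 31.729° and longitude difference Δλ = 41.663°:
cos c = sin φ₁ sin φ₂ + cos φ₁ cos φ₂ cos Δλ = (0.0577)(0.5259) + (0.9983)(0.8505)(0.7471) = 0.66469,
so c = arccos(0.66469) = 0.84372 rad.
Distance = R·c = 6371 × 0.8437 ≈ 5375 km.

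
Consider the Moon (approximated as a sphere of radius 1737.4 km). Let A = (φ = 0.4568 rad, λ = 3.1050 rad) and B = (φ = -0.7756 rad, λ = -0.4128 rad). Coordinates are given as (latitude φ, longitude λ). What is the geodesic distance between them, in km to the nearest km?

4694 km

With latitudes φ₁ = 26.173°, φ₂ = -44.439° and longitude difference Δλ = 158.445°:
cos c = sin φ₁ sin φ₂ + cos φ₁ cos φ₂ cos Δλ = (0.4411)(-0.7001) + (0.8975)(0.7140)(-0.9301) = -0.90480,
so c = arccos(-0.90480) = 2.70170 rad.
Distance = R·c = 1737.4 × 2.7017 ≈ 4694 km.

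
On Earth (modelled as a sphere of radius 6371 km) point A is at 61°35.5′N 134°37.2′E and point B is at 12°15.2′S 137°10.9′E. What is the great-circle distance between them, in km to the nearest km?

8214 km

With latitudes φ₁ = 61.592°, φ₂ = -12.253° and longitude difference Δλ = 2.562°:
cos c = sin φ₁ sin φ₂ + cos φ₁ cos φ₂ cos Δλ = (0.8796)(-0.2122) + (0.4758)(0.9772)(0.9990) = 0.27777,
so c = arccos(0.27777) = 1.28932 rad.
Distance = R·c = 6371 × 1.2893 ≈ 8214 km.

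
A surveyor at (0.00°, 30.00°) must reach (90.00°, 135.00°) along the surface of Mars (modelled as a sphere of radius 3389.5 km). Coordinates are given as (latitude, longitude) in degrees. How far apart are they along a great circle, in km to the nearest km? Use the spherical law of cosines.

Let φ₁ = 0.0000 rad, φ₂ = 1.5708 rad, and Δλ = 1.8326 rad.
cos c = sin φ₁ sin φ₂ + cos φ₁ cos φ₂ cos Δλ = (0.0000)(1.0000) + (1.0000)(0.0000)(-0.2588) = 0.00000,
so c = arccos(0.00000) = 1.57080 rad.
Distance = R·c = 3389.5 × 1.5708 ≈ 5324 km.

5324 km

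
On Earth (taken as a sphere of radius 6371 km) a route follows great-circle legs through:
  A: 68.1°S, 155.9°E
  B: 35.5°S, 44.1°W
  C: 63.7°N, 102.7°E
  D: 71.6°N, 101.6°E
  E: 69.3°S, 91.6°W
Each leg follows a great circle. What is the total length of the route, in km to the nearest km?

44877 km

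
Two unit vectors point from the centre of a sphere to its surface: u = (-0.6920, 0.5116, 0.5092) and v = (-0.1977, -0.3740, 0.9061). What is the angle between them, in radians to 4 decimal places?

1.1518 rad

u·v = 0.4069; |u| = 0.9999, |v| = 1.0000.
cos θ = (u·v)/(|u||v|) = 0.4069, so θ = 1.1518 rad.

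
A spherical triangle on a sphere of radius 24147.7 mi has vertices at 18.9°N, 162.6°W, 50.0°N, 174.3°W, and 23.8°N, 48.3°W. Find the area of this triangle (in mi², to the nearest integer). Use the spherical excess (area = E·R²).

Side lengths (central angles): a = 1.6074, b = 1.7983, c = 0.5668 rad; semiperimeter s = 1.9862.
By l'Huilier's theorem, tan(E/4) = √[tan(s/2) tan((s−a)/2) tan((s−b)/2) tan((s−c)/2)], giving spherical excess E = 0.6124 rad.
Area = E·R² = 0.6124 × (24147.7)² ≈ 357100477 mi².

357100477 mi²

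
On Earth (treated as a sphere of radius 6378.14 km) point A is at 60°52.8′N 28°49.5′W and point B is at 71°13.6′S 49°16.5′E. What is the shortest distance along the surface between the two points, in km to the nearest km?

Let φ₁ = 1.0626 rad, φ₂ = -1.2431 rad, and Δλ = 1.3631 rad.
cos c = sin φ₁ sin φ₂ + cos φ₁ cos φ₂ cos Δλ = (0.8736)(-0.9468) + (0.4866)(0.3218)(0.2062) = -0.79483,
so c = arccos(-0.79483) = 2.48953 rad.
Distance = R·c = 6378.14 × 2.4895 ≈ 15879 km.

15879 km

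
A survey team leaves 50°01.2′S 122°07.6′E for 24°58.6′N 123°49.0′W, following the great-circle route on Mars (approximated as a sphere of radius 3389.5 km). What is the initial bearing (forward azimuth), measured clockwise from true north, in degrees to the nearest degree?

91°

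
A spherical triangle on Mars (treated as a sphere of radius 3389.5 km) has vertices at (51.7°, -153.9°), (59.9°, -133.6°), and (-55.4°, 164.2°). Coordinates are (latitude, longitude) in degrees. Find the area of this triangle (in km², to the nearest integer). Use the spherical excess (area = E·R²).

1892008 km²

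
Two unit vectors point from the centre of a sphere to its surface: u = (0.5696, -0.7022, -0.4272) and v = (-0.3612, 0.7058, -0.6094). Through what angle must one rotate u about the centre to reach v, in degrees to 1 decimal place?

u·v = -0.4410; |u| = 1.0000, |v| = 1.0000.
cos θ = (u·v)/(|u||v|) = -0.4410, so θ = 116.2°.

116.2°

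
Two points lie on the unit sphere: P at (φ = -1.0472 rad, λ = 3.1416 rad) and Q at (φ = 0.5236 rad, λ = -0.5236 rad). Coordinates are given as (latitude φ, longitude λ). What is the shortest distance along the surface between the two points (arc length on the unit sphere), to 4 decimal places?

2.5116

With latitudes φ₁ = -60.000°, φ₂ = 30.000° and longitude difference Δλ = 150.000°:
cos c = sin φ₁ sin φ₂ + cos φ₁ cos φ₂ cos Δλ = (-0.8660)(0.5000) + (0.5000)(0.8660)(-0.8660) = -0.80801,
so c = arccos(-0.80801) = 2.51156 rad.
On the unit sphere the arc length equals the central angle: 2.5116.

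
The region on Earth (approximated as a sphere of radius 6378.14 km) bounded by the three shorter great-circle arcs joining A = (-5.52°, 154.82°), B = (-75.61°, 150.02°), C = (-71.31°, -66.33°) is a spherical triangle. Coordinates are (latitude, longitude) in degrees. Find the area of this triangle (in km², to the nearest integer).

8659223 km²

Side lengths (central angles): a = 0.5483, b = 1.7204, c = 1.2242 rad; semiperimeter s = 1.7465.
By l'Huilier's theorem, tan(E/4) = √[tan(s/2) tan((s−a)/2) tan((s−b)/2) tan((s−c)/2)], giving spherical excess E = 0.2129 rad.
Area = E·R² = 0.2129 × (6378.14)² ≈ 8659223 km².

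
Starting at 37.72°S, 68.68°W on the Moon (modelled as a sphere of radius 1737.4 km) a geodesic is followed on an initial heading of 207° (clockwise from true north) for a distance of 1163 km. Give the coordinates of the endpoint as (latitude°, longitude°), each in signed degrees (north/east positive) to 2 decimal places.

Angular distance δ = d/R = 1163/1737.4 = 0.66939 rad; initial bearing θ = 3.6128 rad.
sin φ₂ = sin φ₁ cos δ + cos φ₁ sin δ cos θ = (-0.6118)(0.7842) + (0.7910)(0.6205)(-0.8910) = -0.9171, so φ₂ = -66.51°.
Δλ = atan2(sin θ sin δ cos φ₁, cos δ − sin φ₁ sin φ₂) = atan2(-0.2228, 0.2231) = -44.964°.
λ₂ = -68.680° − 44.964° = -113.64°.

-66.51°, -113.64°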